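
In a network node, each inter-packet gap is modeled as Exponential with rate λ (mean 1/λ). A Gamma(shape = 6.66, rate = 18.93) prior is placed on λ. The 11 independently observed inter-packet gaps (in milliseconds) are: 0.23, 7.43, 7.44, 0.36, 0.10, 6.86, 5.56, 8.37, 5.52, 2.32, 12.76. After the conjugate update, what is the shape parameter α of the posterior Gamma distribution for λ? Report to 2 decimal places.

17.66

With a Gamma(shape α, rate β) prior on the exponential rate λ, the posterior after n observations with total T = Σxᵢ is Gamma(α+n, β+T).
Sum of observations T = 56.95 milliseconds; n = 11.
Posterior: Gamma(6.66+11, 18.93+56.95) = Gamma(17.66, 75.88).
Posterior α = 17.66.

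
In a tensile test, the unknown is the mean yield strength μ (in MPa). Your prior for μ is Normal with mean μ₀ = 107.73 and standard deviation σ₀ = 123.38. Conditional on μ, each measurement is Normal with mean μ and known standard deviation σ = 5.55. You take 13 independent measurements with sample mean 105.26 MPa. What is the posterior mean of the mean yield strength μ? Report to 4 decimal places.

105.2604

For Normal data with known variance σ², a Normal(μ₀, σ₀²) prior on μ is conjugate. Posterior precision = 1/σ₀² + n/σ²; posterior mean is the precision-weighted average of μ₀ and x̄.
n·x̄ = 13·105.26 = 1368.38.
σ₀² = 123.38² = 15222.6244, σ² = 5.55² = 30.8025; σ² + n·σ₀² = 30.8025 + 13·15222.6244 = 197924.9197.
Posterior mean = (μ₀/σ₀² + n·x̄/σ²)/(1/σ₀² + n/σ²) = (σ²·μ₀ + σ₀²·n·x̄)/(σ² + n·σ₀²) = (30.8025·107.73 + 15222.6244·1368.38)/197924.9197 = 20833653.129797/197924.9197 = 105.2604.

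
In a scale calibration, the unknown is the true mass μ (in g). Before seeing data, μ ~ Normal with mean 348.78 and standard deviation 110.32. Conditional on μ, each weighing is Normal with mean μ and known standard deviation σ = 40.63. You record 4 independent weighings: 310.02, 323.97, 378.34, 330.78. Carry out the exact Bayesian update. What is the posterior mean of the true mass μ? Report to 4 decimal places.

336.2040

For Normal data with known variance σ², a Normal(μ₀, σ₀²) prior on μ is conjugate. Posterior precision = 1/σ₀² + n/σ²; posterior mean is the precision-weighted average of μ₀ and x̄.
Σxᵢ = 310.02 + 323.97 + 378.34 + 330.78 = 1343.11, so n·x̄ = 1343.11.
σ₀² = 110.32² = 12170.5024, σ² = 40.63² = 1650.7969; σ² + n·σ₀² = 1650.7969 + 4·12170.5024 = 50332.8065.
Posterior mean = (μ₀/σ₀² + n·x̄/σ²)/(1/σ₀² + n/σ²) = (σ²·μ₀ + σ₀²·n·x̄)/(σ² + n·σ₀²) = (1650.7969·348.78 + 12170.5024·1343.11)/50332.8065 = 16922088.421246/50332.8065 = 336.2040.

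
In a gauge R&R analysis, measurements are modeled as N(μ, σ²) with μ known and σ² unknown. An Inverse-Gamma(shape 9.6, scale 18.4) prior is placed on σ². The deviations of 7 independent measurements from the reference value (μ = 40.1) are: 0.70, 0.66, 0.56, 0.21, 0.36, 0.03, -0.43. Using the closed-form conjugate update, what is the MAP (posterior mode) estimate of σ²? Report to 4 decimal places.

With known mean μ and an Inverse-Gamma(α, β) prior on σ², the Normal likelihood is conjugate: posterior is Inv-Gamma(α + n/2, β + Σ(xᵢ−μ)²/2).
Σ(xᵢ−μ)² = (0.70)² + (0.66)² + (0.56)² + (0.21)² + (0.36)² + (0.03)² + (-0.43)² = 1.5987.
Posterior: Inv-Gamma(9.6 + 7/2, 18.4 + 1.5987/2) = Inv-Gamma(13.10, 19.19935).
Mode = β/(α+1) = 19.19935/14.10 = 1.3617.

1.3617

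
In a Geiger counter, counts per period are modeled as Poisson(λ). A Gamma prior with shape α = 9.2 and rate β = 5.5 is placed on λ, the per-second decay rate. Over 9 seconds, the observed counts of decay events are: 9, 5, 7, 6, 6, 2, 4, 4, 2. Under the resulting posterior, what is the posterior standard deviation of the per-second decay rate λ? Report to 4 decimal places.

With a Gamma(shape α, rate β) prior, the Poisson likelihood is conjugate: the posterior is Gamma(α + ΣXᵢ, β + n).
Sum of counts S = 45 over n = 9 seconds.
Posterior: Gamma(α+S, β+n) = Gamma(9.2+45, 5.5+9) = Gamma(54.2, 14.5).
SD = √α/β = √54.2/14.5 = 0.5077.

0.5077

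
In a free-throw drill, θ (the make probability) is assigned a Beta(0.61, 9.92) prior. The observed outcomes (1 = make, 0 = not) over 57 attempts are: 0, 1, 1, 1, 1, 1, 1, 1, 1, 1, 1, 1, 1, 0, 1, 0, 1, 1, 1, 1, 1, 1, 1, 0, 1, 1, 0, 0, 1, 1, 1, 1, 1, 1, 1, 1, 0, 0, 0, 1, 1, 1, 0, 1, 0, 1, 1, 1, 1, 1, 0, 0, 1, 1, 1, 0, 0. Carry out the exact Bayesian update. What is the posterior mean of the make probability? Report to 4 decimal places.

The Beta prior is conjugate to a Binomial/Bernoulli likelihood; the update adds successes to α and failures to β.
Posterior: Beta(α+k, β+n−k) = Beta(0.61+42, 9.92+15) = Beta(42.61, 24.92).
Posterior mean = α/(α+β) = 42.61/67.53 = 0.6310.

0.6310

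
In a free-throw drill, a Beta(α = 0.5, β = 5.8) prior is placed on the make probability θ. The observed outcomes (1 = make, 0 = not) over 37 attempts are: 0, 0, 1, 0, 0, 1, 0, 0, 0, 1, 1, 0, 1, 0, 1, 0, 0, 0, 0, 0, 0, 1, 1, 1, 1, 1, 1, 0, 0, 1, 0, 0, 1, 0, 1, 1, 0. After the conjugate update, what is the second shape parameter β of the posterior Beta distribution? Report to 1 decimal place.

26.8

The Beta prior is conjugate to a Binomial/Bernoulli likelihood; the update adds successes to α and failures to β.
Posterior: Beta(α+k, β+n−k) = Beta(0.5+16, 5.8+21) = Beta(16.5, 26.8).
Posterior β = 26.8.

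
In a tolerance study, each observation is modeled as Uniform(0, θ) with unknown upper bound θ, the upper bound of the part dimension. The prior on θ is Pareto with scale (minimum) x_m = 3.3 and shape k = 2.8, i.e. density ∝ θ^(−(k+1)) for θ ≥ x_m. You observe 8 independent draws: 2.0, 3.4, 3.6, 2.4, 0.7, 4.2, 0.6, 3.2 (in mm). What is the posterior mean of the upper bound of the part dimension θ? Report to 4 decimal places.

A Pareto(scale x_m, shape k) prior on the upper bound θ of Uniform(0, θ) is conjugate: posterior is Pareto(max(x_m, max xᵢ), k + n).
Sample maximum = 4.2; prior scale x_m = 3.3 → posterior scale = max = 4.2.
Posterior shape = 2.8 + 8 = 10.8.
E[θ|data] = k·x_m/(k−1) = 10.8·4.2/9.8 = 4.6286.

4.6286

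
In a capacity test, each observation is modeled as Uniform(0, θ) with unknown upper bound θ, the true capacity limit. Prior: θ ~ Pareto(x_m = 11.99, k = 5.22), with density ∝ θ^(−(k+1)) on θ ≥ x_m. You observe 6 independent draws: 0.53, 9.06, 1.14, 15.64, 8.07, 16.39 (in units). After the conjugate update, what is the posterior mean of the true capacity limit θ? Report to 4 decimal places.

A Pareto(scale x_m, shape k) prior on the upper bound θ of Uniform(0, θ) is conjugate: posterior is Pareto(max(x_m, max xᵢ), k + n).
Sample maximum = 16.39; prior scale x_m = 11.99 → posterior scale = max = 16.39.
Posterior shape = 5.22 + 6 = 11.22.
E[θ|data] = k·x_m/(k−1) = 11.22·16.39/10.22 = 17.9937.

17.9937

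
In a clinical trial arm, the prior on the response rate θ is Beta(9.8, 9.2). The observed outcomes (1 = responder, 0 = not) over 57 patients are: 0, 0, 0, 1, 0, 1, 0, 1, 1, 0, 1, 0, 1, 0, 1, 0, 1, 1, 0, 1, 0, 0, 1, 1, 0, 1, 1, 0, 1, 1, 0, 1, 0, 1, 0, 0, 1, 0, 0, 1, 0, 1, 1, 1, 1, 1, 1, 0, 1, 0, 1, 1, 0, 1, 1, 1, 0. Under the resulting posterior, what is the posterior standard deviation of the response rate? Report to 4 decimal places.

0.0567

The Beta prior is conjugate to a Binomial/Bernoulli likelihood; the update adds successes to α and failures to β.
Posterior: Beta(α+k, β+n−k) = Beta(9.8+32, 9.2+25) = Beta(41.8, 34.2).
Var = αβ/((α+β)²(α+β+1)) = 41.8·34.2/(76.0²·77.0) = 0.00321429; SD = √0.00321429 = 0.0567.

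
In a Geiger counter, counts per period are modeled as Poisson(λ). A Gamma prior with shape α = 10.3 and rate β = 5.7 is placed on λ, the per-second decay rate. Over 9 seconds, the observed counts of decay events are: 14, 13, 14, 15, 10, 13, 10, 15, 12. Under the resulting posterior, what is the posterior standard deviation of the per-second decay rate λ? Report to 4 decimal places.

0.7645

With a Gamma(shape α, rate β) prior, the Poisson likelihood is conjugate: the posterior is Gamma(α + ΣXᵢ, β + n).
Sum of counts S = 116 over n = 9 seconds.
Posterior: Gamma(α+S, β+n) = Gamma(10.3+116, 5.7+9) = Gamma(126.3, 14.7).
SD = √α/β = √126.3/14.7 = 0.7645.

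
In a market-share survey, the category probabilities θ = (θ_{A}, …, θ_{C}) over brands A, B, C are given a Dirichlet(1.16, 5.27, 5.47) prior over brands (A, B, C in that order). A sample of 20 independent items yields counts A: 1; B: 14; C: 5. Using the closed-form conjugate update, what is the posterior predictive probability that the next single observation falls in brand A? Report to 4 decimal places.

0.0677

The Dirichlet prior is conjugate to the Multinomial likelihood: each posterior αⱼ = prior αⱼ + observed count nⱼ.
Posterior concentration: (2.16, 19.27, 10.47), total = 31.90.
P(next = A | data) = α_{A}/Σα = 0.0677.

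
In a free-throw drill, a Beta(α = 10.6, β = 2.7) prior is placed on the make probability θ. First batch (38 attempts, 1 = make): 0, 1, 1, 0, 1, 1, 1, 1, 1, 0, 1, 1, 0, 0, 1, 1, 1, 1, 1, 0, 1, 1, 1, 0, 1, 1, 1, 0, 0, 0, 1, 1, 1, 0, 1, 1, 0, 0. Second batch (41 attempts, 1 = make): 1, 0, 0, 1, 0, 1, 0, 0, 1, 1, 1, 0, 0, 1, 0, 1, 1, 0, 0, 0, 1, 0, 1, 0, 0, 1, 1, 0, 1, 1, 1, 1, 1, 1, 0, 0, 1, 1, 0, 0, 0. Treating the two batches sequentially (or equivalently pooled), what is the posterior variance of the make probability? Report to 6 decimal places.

0.002542

The Beta prior is conjugate to a Binomial/Bernoulli likelihood; the update adds successes to α and failures to β.
After batch 1: Beta(10.6+25, 2.7+13) = Beta(35.6, 15.7).
After batch 2: Beta(35.6+21, 15.7+20) = Beta(56.6, 35.7).
Var = αβ/((α+β)²(α+β+1)) = 56.6·35.7/(92.3²·93.3) = 0.002542.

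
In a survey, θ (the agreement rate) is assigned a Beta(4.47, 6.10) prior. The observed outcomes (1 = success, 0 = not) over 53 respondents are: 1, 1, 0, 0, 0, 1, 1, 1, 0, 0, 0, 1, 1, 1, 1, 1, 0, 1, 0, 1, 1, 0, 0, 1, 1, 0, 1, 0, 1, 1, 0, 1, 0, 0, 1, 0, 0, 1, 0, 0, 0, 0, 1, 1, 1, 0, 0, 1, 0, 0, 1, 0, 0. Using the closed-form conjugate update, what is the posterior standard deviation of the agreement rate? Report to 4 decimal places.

The Beta prior is conjugate to a Binomial/Bernoulli likelihood; the update adds successes to α and failures to β.
Posterior: Beta(α+k, β+n−k) = Beta(4.47+26, 6.10+27) = Beta(30.47, 33.10).
Var = αβ/((α+β)²(α+β+1)) = 30.47·33.10/(63.57²·64.57) = 0.00386514; SD = √0.00386514 = 0.0622.

0.0622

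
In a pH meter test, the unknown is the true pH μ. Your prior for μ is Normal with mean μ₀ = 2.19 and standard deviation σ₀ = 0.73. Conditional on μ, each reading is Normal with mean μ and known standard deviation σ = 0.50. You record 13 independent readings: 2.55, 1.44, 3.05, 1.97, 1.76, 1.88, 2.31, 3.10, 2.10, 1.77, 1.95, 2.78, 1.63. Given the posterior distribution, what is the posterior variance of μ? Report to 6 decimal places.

For Normal data with known variance σ², a Normal(μ₀, σ₀²) prior on μ is conjugate. Posterior precision = 1/σ₀² + n/σ²; posterior mean is the precision-weighted average of μ₀ and x̄.
σ₀² = 0.73² = 0.5329, σ² = 0.50² = 0.25; σ² + n·σ₀² = 0.25 + 13·0.5329 = 7.1777.
Posterior precision = 1/σ₀² + n/σ² = 1/0.5329 + 13/0.25 = (σ² + n·σ₀²)/(σ₀²σ²) = 7.1777/(0.5329·0.25); posterior variance σₙ² = σ₀²σ²/(σ² + n·σ₀²) = 0.5329·0.25/7.1777 = 0.018561.

0.018561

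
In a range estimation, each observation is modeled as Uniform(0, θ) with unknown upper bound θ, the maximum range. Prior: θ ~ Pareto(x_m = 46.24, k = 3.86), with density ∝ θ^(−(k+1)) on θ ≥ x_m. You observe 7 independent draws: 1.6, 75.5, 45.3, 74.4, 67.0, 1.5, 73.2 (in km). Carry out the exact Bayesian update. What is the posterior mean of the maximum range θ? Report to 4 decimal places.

83.1572

A Pareto(scale x_m, shape k) prior on the upper bound θ of Uniform(0, θ) is conjugate: posterior is Pareto(max(x_m, max xᵢ), k + n).
Sample maximum = 75.5; prior scale x_m = 46.24 → posterior scale = max = 75.50.
Posterior shape = 3.86 + 7 = 10.86.
E[θ|data] = k·x_m/(k−1) = 10.86·75.50/9.86 = 83.1572.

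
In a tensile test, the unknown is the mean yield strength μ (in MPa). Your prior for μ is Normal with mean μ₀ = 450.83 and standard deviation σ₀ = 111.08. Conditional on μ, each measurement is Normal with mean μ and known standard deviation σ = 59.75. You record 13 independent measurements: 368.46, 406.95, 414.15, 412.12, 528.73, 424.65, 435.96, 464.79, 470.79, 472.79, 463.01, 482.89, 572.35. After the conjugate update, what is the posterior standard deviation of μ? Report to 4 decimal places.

16.3903

For Normal data with known variance σ², a Normal(μ₀, σ₀²) prior on μ is conjugate. Posterior precision = 1/σ₀² + n/σ²; posterior mean is the precision-weighted average of μ₀ and x̄.
σ₀² = 111.08² = 12338.7664, σ² = 59.75² = 3570.0625; σ² + n·σ₀² = 3570.0625 + 13·12338.7664 = 163974.0257.
Posterior precision = 1/σ₀² + n/σ² = 1/12338.7664 + 13/3570.0625 = (σ² + n·σ₀²)/(σ₀²σ²) = 163974.0257/(12338.7664·3570.0625); posterior variance σₙ² = σ₀²σ²/(σ² + n·σ₀²) = 12338.7664·3570.0625/163974.0257 = 268.641128.
Posterior SD = √σₙ² = √(12338.7664·3570.0625/163974.0257) = 16.3903.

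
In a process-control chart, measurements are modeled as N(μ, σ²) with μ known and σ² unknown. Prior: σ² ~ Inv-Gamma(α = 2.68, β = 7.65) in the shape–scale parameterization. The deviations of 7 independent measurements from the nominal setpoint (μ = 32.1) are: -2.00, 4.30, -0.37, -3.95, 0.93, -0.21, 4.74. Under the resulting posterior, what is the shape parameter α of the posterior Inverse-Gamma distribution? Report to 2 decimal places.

With known mean μ and an Inverse-Gamma(α, β) prior on σ², the Normal likelihood is conjugate: posterior is Inv-Gamma(α + n/2, β + Σ(xᵢ−μ)²/2).
Σ(xᵢ−μ)² = (-2.00)² + (4.30)² + (-0.37)² + (-3.95)² + (0.93)² + (-0.21)² + (4.74)² = 61.6060.
Posterior: Inv-Gamma(2.68 + 7/2, 7.65 + 61.6060/2) = Inv-Gamma(6.18, 38.45300).
Posterior α = 6.18.

6.18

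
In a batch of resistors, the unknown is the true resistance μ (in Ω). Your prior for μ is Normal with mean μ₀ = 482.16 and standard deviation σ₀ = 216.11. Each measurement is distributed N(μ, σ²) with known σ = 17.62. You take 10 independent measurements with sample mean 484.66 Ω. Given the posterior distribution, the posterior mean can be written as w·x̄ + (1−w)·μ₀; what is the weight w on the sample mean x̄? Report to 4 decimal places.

For Normal data with known variance σ², a Normal(μ₀, σ₀²) prior on μ is conjugate. Posterior precision = 1/σ₀² + n/σ²; posterior mean is the precision-weighted average of μ₀ and x̄.
σ₀² = 216.11² = 46703.5321, σ² = 17.62² = 310.4644. Prior precision 1/σ₀² = 1/46703.5321; data precision n/σ² = 10/310.4644.
w = (n/σ²)/(1/σ₀² + n/σ²) = n·σ₀²/(σ² + n·σ₀²) = 10·46703.5321/(310.4644 + 10·46703.5321) = 467035.321/467345.7854 = 0.9993.

0.9993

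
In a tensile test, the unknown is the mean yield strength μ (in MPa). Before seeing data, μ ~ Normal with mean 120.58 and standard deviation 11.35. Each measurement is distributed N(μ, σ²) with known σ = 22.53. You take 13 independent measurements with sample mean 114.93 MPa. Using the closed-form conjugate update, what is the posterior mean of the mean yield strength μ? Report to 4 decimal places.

For Normal data with known variance σ², a Normal(μ₀, σ₀²) prior on μ is conjugate. Posterior precision = 1/σ₀² + n/σ²; posterior mean is the precision-weighted average of μ₀ and x̄.
n·x̄ = 13·114.93 = 1494.09.
σ₀² = 11.35² = 128.8225, σ² = 22.53² = 507.6009; σ² + n·σ₀² = 507.6009 + 13·128.8225 = 2182.2934.
Posterior mean = (μ₀/σ₀² + n·x̄/σ²)/(1/σ₀² + n/σ²) = (σ²·μ₀ + σ₀²·n·x̄)/(σ² + n·σ₀²) = (507.6009·120.58 + 128.8225·1494.09)/2182.2934 = 253678.925547/2182.2934 = 116.2442.

116.2442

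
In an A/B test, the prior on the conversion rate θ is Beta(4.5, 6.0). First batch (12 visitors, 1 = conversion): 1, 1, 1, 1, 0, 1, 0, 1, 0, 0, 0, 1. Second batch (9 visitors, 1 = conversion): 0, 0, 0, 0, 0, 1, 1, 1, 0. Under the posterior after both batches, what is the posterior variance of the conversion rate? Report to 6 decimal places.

0.007644

The Beta prior is conjugate to a Binomial/Bernoulli likelihood; the update adds successes to α and failures to β.
After batch 1: Beta(4.5+7, 6.0+5) = Beta(11.5, 11.0).
After batch 2: Beta(11.5+3, 11.0+6) = Beta(14.5, 17.0).
Var = αβ/((α+β)²(α+β+1)) = 14.5·17.0/(31.5²·32.5) = 0.007644.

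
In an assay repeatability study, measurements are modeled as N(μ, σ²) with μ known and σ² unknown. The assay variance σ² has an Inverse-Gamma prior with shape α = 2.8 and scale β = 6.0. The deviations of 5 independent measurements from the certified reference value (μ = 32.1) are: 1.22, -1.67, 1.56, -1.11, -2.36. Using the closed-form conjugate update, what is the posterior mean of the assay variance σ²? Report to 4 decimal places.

2.9666

With known mean μ and an Inverse-Gamma(α, β) prior on σ², the Normal likelihood is conjugate: posterior is Inv-Gamma(α + n/2, β + Σ(xᵢ−μ)²/2).
Σ(xᵢ−μ)² = (1.22)² + (-1.67)² + (1.56)² + (-1.11)² + (-2.36)² = 13.5126.
Posterior: Inv-Gamma(2.8 + 5/2, 6.0 + 13.5126/2) = Inv-Gamma(5.30, 12.75630).
E[σ²|data] = β/(α−1) = 12.75630/4.30 = 2.9666.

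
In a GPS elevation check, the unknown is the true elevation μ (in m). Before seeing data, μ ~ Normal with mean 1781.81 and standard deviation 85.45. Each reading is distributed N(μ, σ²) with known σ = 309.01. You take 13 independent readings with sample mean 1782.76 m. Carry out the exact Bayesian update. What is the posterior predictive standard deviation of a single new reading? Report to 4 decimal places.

For Normal data with known variance σ², a Normal(μ₀, σ₀²) prior on μ is conjugate. Posterior precision = 1/σ₀² + n/σ²; posterior mean is the precision-weighted average of μ₀ and x̄.
σ₀² = 85.45² = 7301.7025, σ² = 309.01² = 95487.1801; σ² + n·σ₀² = 95487.1801 + 13·7301.7025 = 190409.3126.
Posterior precision = 1/σ₀² + n/σ² = 1/7301.7025 + 13/95487.1801 = (σ² + n·σ₀²)/(σ₀²σ²) = 190409.3126/(7301.7025·95487.1801); posterior variance σₙ² = σ₀²σ²/(σ² + n·σ₀²) = 7301.7025·95487.1801/190409.3126 = 3661.685304.
Predictive variance for one new observation = σₙ² + σ² = 7301.7025·95487.1801/190409.3126 + 95487.1801 = σ²·(σ₀² + 190409.3126)/190409.3126 = 95487.1801·197711.0151/190409.3126 = 99148.865404; SD = √(95487.1801·197711.0151/190409.3126) = 314.8791.

314.8791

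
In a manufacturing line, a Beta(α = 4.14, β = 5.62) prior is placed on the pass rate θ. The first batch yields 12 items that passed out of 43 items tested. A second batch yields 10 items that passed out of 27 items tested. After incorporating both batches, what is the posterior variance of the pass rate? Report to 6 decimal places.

The Beta prior is conjugate to a Binomial/Bernoulli likelihood; the update adds successes to α and failures to β.
After batch 1: Beta(4.14+12, 5.62+31) = Beta(16.14, 36.62).
After batch 2: Beta(16.14+10, 36.62+17) = Beta(26.14, 53.62).
Var = αβ/((α+β)²(α+β+1)) = 26.14·53.62/(79.76²·80.76) = 0.002728.

0.002728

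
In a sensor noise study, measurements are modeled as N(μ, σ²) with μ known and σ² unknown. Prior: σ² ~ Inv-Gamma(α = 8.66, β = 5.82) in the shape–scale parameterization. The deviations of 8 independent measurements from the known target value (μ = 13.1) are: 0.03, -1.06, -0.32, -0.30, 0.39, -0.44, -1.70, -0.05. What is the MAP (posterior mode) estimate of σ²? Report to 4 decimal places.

0.5928

With known mean μ and an Inverse-Gamma(α, β) prior on σ², the Normal likelihood is conjugate: posterior is Inv-Gamma(α + n/2, β + Σ(xᵢ−μ)²/2).
Σ(xᵢ−μ)² = (0.03)² + (-1.06)² + (-0.32)² + (-0.30)² + (0.39)² + (-0.44)² + (-1.70)² + (-0.05)² = 4.5551.
Posterior: Inv-Gamma(8.66 + 8/2, 5.82 + 4.5551/2) = Inv-Gamma(12.66, 8.09755).
Mode = β/(α+1) = 8.09755/13.66 = 0.5928.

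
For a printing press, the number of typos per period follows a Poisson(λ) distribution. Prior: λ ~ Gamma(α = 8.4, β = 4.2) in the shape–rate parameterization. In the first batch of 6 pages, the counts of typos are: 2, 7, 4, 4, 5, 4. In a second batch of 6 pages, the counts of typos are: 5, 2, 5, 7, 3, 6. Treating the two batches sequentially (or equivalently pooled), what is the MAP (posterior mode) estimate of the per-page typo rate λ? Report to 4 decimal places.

3.7901

With a Gamma(shape α, rate β) prior, the Poisson likelihood is conjugate: the posterior is Gamma(α + ΣXᵢ, β + n).
Batch 1: sum of counts S = 26 over n = 6 pages.
After batch 1: Gamma(α+S, β+n) = Gamma(8.4+26, 4.2+6) = Gamma(34.4, 10.2).
Batch 2: sum of counts S = 28 over n = 6 pages.
After batch 2: Gamma(α+S, β+n) = Gamma(34.4+28, 10.2+6) = Gamma(62.4, 16.2).
Mode of Gamma(α,β) for α≥1 is (α−1)/β = 61.4/16.2 = 3.7901.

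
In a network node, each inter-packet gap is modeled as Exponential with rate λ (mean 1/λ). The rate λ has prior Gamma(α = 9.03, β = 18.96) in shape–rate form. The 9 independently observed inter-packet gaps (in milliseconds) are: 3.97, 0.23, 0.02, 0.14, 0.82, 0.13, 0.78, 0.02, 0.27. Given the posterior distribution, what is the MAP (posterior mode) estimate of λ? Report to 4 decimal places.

0.6721

With a Gamma(shape α, rate β) prior on the exponential rate λ, the posterior after n observations with total T = Σxᵢ is Gamma(α+n, β+T).
Sum of observations T = 6.38 milliseconds; n = 9.
Posterior: Gamma(9.03+9, 18.96+6.38) = Gamma(18.03, 25.34).
Mode = (α−1)/β = 0.6721.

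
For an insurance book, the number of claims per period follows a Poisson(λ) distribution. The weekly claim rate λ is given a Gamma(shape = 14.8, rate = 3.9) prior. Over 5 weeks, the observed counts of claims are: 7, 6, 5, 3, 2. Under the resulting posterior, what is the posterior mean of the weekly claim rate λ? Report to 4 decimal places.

4.2472

With a Gamma(shape α, rate β) prior, the Poisson likelihood is conjugate: the posterior is Gamma(α + ΣXᵢ, β + n).
Sum of counts S = 23 over n = 5 weeks.
Posterior: Gamma(α+S, β+n) = Gamma(14.8+23, 3.9+5) = Gamma(37.8, 8.9).
Posterior mean = α/β = 37.8/8.9 = 4.2472.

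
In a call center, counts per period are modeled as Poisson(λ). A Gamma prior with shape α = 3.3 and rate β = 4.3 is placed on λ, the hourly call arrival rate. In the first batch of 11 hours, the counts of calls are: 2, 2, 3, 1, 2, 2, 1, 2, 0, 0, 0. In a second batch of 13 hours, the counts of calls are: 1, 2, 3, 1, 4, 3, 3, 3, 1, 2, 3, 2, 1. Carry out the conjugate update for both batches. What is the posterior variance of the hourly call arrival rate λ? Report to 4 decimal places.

With a Gamma(shape α, rate β) prior, the Poisson likelihood is conjugate: the posterior is Gamma(α + ΣXᵢ, β + n).
Batch 1: sum of counts S = 15 over n = 11 hours.
After batch 1: Gamma(α+S, β+n) = Gamma(3.3+15, 4.3+11) = Gamma(18.3, 15.3).
Batch 2: sum of counts S = 29 over n = 13 hours.
After batch 2: Gamma(α+S, β+n) = Gamma(18.3+29, 15.3+13) = Gamma(47.3, 28.3).
Var = α/β² = 47.3/28.3² = 0.0591.

0.0591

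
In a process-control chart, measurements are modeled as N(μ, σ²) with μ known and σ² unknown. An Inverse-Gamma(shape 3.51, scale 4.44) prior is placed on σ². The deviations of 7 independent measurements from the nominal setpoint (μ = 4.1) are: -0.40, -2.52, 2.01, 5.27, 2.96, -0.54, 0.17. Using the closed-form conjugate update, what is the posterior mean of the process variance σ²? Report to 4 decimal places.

4.6827

With known mean μ and an Inverse-Gamma(α, β) prior on σ², the Normal likelihood is conjugate: posterior is Inv-Gamma(α + n/2, β + Σ(xᵢ−μ)²/2).
Σ(xᵢ−μ)² = (-0.40)² + (-2.52)² + (2.01)² + (5.27)² + (2.96)² + (-0.54)² + (0.17)² = 47.4055.
Posterior: Inv-Gamma(3.51 + 7/2, 4.44 + 47.4055/2) = Inv-Gamma(7.01, 28.14275).
E[σ²|data] = β/(α−1) = 28.14275/6.01 = 4.6827.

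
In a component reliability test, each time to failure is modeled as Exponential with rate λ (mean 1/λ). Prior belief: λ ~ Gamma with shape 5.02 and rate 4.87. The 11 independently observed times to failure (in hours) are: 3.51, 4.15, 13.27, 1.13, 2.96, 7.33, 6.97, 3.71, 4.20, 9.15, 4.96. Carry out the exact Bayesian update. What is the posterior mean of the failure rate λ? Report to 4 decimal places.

0.2420

With a Gamma(shape α, rate β) prior on the exponential rate λ, the posterior after n observations with total T = Σxᵢ is Gamma(α+n, β+T).
Sum of observations T = 61.34 hours; n = 11.
Posterior: Gamma(5.02+11, 4.87+61.34) = Gamma(16.02, 66.21).
Posterior mean of λ = α/β = 16.02/66.21 = 0.2420.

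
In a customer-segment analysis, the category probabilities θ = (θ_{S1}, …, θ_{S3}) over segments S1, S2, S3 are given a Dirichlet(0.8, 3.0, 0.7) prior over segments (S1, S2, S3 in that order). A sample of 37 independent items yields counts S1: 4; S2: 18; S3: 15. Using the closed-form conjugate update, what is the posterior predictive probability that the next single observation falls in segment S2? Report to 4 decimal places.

The Dirichlet prior is conjugate to the Multinomial likelihood: each posterior αⱼ = prior αⱼ + observed count nⱼ.
Posterior concentration: (4.8, 21.0, 15.7), total = 41.5.
P(next = S2 | data) = α_{S2}/Σα = 0.5060.

0.5060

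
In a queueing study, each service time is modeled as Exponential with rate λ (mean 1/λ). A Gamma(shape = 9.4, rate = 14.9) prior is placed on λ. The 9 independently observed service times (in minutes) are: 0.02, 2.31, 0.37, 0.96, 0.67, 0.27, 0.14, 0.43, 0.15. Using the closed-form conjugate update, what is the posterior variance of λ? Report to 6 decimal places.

0.045004

With a Gamma(shape α, rate β) prior on the exponential rate λ, the posterior after n observations with total T = Σxᵢ is Gamma(α+n, β+T).
Sum of observations T = 5.32 minutes; n = 9.
Posterior: Gamma(9.4+9, 14.9+5.32) = Gamma(18.4, 20.22).
Var = α/β² = 0.045004.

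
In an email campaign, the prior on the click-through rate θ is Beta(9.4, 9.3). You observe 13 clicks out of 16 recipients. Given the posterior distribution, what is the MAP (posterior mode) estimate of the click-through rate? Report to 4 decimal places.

0.6544

The Beta prior is conjugate to a Binomial/Bernoulli likelihood; the update adds successes to α and failures to β.
Posterior: Beta(α+k, β+n−k) = Beta(9.4+13, 9.3+3) = Beta(22.4, 12.3).
Mode of Beta(a,b) for a,b>1 is (a−1)/(a+b−2) = 21.4/32.7 = 0.6544.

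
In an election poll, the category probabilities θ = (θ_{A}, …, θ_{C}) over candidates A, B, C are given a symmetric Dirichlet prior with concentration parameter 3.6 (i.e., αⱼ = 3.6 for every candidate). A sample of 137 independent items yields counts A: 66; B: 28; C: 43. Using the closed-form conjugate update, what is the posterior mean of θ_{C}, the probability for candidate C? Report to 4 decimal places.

0.3153

The Dirichlet prior is conjugate to the Multinomial likelihood: each posterior αⱼ = prior αⱼ + observed count nⱼ.
Posterior concentration: (69.6, 31.6, 46.6), total = 147.8.
E[θ_{C}|data] = α_{C}/Σα = 46.6/147.8 = 0.3153.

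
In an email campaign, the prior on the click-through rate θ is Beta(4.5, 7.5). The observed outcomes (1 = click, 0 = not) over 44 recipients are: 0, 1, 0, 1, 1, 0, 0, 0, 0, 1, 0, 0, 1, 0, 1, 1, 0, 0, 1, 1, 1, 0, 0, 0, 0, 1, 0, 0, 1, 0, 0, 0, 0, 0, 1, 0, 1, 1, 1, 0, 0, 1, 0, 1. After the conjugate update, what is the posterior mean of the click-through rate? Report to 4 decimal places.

The Beta prior is conjugate to a Binomial/Bernoulli likelihood; the update adds successes to α and failures to β.
Posterior: Beta(α+k, β+n−k) = Beta(4.5+18, 7.5+26) = Beta(22.5, 33.5).
Posterior mean = α/(α+β) = 22.5/56.0 = 0.4018.

0.4018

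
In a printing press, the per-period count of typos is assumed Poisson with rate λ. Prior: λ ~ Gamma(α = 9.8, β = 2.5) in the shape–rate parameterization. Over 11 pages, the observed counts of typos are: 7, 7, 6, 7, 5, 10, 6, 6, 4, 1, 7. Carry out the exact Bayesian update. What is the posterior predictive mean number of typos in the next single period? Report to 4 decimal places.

With a Gamma(shape α, rate β) prior, the Poisson likelihood is conjugate: the posterior is Gamma(α + ΣXᵢ, β + n).
Sum of counts S = 66 over n = 11 pages.
Posterior: Gamma(α+S, β+n) = Gamma(9.8+66, 2.5+11) = Gamma(75.8, 13.5).
The predictive distribution for one future period is NegBinom with mean α/β = 5.6148.

5.6148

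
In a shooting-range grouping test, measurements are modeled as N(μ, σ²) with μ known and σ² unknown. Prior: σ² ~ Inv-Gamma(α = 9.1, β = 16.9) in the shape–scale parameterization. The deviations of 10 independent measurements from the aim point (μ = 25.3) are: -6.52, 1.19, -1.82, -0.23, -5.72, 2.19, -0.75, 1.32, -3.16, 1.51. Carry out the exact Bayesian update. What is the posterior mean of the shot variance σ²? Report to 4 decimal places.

With known mean μ and an Inverse-Gamma(α, β) prior on σ², the Normal likelihood is conjugate: posterior is Inv-Gamma(α + n/2, β + Σ(xᵢ−μ)²/2).
Σ(xᵢ−μ)² = (-6.52)² + (1.19)² + (-1.82)² + (-0.23)² + (-5.72)² + (2.19)² + (-0.75)² + (1.32)² + (-3.16)² + (1.51)² = 99.3769.
Posterior: Inv-Gamma(9.1 + 10/2, 16.9 + 99.3769/2) = Inv-Gamma(14.10, 66.58845).
E[σ²|data] = β/(α−1) = 66.58845/13.10 = 5.0831.

5.0831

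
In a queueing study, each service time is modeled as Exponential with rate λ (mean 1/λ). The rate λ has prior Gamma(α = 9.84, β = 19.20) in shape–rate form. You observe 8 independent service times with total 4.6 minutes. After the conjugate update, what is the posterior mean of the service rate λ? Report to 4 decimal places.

0.7496

With a Gamma(shape α, rate β) prior on the exponential rate λ, the posterior after n observations with total T = Σxᵢ is Gamma(α+n, β+T).
Posterior: Gamma(9.84+8, 19.20+4.6) = Gamma(17.84, 23.80).
Posterior mean of λ = α/β = 17.84/23.80 = 0.7496.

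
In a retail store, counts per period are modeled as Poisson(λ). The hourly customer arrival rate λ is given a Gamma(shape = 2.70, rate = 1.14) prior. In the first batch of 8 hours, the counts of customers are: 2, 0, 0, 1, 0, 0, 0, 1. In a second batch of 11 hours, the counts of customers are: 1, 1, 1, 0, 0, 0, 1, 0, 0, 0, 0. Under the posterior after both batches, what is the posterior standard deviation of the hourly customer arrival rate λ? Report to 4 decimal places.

0.1624

With a Gamma(shape α, rate β) prior, the Poisson likelihood is conjugate: the posterior is Gamma(α + ΣXᵢ, β + n).
Batch 1: sum of counts S = 4 over n = 8 hours.
After batch 1: Gamma(α+S, β+n) = Gamma(2.70+4, 1.14+8) = Gamma(6.70, 9.14).
Batch 2: sum of counts S = 4 over n = 11 hours.
After batch 2: Gamma(α+S, β+n) = Gamma(6.70+4, 9.14+11) = Gamma(10.70, 20.14).
SD = √α/β = √10.70/20.14 = 0.1624.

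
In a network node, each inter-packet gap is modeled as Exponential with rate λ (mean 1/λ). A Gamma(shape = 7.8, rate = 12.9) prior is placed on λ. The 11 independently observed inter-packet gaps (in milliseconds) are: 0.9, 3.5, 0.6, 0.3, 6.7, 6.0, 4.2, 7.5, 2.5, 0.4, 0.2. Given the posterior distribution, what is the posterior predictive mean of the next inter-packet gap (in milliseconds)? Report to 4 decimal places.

2.5674

With a Gamma(shape α, rate β) prior on the exponential rate λ, the posterior after n observations with total T = Σxᵢ is Gamma(α+n, β+T).
Sum of observations T = 32.8 milliseconds; n = 11.
Posterior: Gamma(7.8+11, 12.9+32.8) = Gamma(18.8, 45.7).
The predictive distribution for the next observation is Lomax; its mean is β/(α−1) = 45.7/17.8 = 2.5674.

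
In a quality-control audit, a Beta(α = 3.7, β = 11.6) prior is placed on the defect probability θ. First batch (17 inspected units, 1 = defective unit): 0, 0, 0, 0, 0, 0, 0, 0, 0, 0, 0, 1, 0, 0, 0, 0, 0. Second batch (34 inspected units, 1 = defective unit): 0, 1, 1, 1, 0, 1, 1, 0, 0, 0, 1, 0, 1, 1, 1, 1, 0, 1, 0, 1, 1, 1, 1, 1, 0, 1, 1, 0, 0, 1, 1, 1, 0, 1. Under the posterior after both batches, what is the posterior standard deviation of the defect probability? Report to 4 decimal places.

The Beta prior is conjugate to a Binomial/Bernoulli likelihood; the update adds successes to α and failures to β.
After batch 1: Beta(3.7+1, 11.6+16) = Beta(4.7, 27.6).
After batch 2: Beta(4.7+22, 27.6+12) = Beta(26.7, 39.6).
Var = αβ/((α+β)²(α+β+1)) = 26.7·39.6/(66.3²·67.3) = 0.00357408; SD = √0.00357408 = 0.0598.

0.0598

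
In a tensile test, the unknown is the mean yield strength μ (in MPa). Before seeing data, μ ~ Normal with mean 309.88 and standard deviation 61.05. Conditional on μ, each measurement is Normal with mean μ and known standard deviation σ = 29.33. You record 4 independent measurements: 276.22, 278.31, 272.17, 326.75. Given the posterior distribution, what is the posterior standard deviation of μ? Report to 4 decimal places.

14.2594

For Normal data with known variance σ², a Normal(μ₀, σ₀²) prior on μ is conjugate. Posterior precision = 1/σ₀² + n/σ²; posterior mean is the precision-weighted average of μ₀ and x̄.
σ₀² = 61.05² = 3727.1025, σ² = 29.33² = 860.2489; σ² + n·σ₀² = 860.2489 + 4·3727.1025 = 15768.6589.
Posterior precision = 1/σ₀² + n/σ² = 1/3727.1025 + 4/860.2489 = (σ² + n·σ₀²)/(σ₀²σ²) = 15768.6589/(3727.1025·860.2489); posterior variance σₙ² = σ₀²σ²/(σ² + n·σ₀²) = 3727.1025·860.2489/15768.6589 = 203.329646.
Posterior SD = √σₙ² = √(3727.1025·860.2489/15768.6589) = 14.2594.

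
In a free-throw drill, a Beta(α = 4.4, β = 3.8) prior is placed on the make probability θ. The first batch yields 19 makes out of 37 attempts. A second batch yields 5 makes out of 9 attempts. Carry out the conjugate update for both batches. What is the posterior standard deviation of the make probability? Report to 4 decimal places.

0.0672

The Beta prior is conjugate to a Binomial/Bernoulli likelihood; the update adds successes to α and failures to β.
After batch 1: Beta(4.4+19, 3.8+18) = Beta(23.4, 21.8).
After batch 2: Beta(23.4+5, 21.8+4) = Beta(28.4, 25.8).
Var = αβ/((α+β)²(α+β+1)) = 28.4·25.8/(54.2²·55.2) = 0.00451856; SD = √0.00451856 = 0.0672.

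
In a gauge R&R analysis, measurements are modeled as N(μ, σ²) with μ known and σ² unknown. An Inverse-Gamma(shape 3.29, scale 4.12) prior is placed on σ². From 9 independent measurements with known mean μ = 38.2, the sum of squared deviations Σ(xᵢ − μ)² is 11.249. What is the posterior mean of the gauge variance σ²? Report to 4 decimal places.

With known mean μ and an Inverse-Gamma(α, β) prior on σ², the Normal likelihood is conjugate: posterior is Inv-Gamma(α + n/2, β + Σ(xᵢ−μ)²/2).
Posterior: Inv-Gamma(3.29 + 9/2, 4.12 + 11.249/2) = Inv-Gamma(7.79, 9.7445).
E[σ²|data] = β/(α−1) = 9.7445/6.79 = 1.4351.

1.4351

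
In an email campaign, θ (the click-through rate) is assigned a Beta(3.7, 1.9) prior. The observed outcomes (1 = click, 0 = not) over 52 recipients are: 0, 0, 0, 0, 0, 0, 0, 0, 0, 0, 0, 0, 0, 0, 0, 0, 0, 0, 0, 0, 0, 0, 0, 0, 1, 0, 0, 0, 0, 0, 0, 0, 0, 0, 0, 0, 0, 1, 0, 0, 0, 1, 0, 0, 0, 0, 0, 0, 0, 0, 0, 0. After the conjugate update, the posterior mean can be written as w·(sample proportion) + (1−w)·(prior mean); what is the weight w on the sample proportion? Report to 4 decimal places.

The Beta prior is conjugate to a Binomial/Bernoulli likelihood; the update adds successes to α and failures to β.
Posterior mean = (α₀+k)/(α₀+β₀+n) = [n/(α₀+β₀+n)]·(k/n) + [(α₀+β₀)/(α₀+β₀+n)]·α₀/(α₀+β₀), so only n and the prior enter the weight.
The weight on the data is w = n/(α₀+β₀+n) = 52/(3.7+1.9+52) = 52/57.6 = 0.9028.

0.9028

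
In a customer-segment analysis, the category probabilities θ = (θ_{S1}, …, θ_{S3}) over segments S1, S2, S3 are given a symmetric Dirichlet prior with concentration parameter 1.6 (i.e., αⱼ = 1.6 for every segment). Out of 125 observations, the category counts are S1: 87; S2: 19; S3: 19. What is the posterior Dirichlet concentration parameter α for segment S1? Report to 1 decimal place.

The Dirichlet prior is conjugate to the Multinomial likelihood: each posterior αⱼ = prior αⱼ + observed count nⱼ.
Posterior concentration: (88.6, 20.6, 20.6), total = 129.8.
α_{S1} = 1.6 + 87 = 88.6.

88.6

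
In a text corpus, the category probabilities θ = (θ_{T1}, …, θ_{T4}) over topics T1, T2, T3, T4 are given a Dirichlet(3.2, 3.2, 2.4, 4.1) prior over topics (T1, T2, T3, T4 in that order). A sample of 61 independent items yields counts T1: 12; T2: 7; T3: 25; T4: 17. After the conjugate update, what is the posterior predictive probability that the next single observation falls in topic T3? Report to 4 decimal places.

0.3708

The Dirichlet prior is conjugate to the Multinomial likelihood: each posterior αⱼ = prior αⱼ + observed count nⱼ.
Posterior concentration: (15.2, 10.2, 27.4, 21.1), total = 73.9.
P(next = T3 | data) = α_{T3}/Σα = 0.3708.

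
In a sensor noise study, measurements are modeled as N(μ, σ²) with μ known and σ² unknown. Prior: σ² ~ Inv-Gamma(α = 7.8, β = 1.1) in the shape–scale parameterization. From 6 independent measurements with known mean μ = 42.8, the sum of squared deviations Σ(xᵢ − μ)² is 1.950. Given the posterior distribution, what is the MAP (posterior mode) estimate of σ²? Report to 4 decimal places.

0.1758

With known mean μ and an Inverse-Gamma(α, β) prior on σ², the Normal likelihood is conjugate: posterior is Inv-Gamma(α + n/2, β + Σ(xᵢ−μ)²/2).
Posterior: Inv-Gamma(7.8 + 6/2, 1.1 + 1.950/2) = Inv-Gamma(10.80, 2.0750).
Mode = β/(α+1) = 2.0750/11.80 = 0.1758.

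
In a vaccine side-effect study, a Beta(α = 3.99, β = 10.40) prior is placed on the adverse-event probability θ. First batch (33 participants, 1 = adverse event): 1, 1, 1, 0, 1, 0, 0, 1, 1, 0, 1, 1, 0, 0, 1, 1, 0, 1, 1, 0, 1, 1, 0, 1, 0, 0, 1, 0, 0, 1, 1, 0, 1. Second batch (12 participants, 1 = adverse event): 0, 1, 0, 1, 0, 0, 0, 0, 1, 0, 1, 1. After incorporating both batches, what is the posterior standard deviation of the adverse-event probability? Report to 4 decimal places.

0.0642

The Beta prior is conjugate to a Binomial/Bernoulli likelihood; the update adds successes to α and failures to β.
After batch 1: Beta(3.99+19, 10.40+14) = Beta(22.99, 24.40).
After batch 2: Beta(22.99+5, 24.40+7) = Beta(27.99, 31.40).
Var = αβ/((α+β)²(α+β+1)) = 27.99·31.40/(59.39²·60.39) = 0.00412611; SD = √0.00412611 = 0.0642.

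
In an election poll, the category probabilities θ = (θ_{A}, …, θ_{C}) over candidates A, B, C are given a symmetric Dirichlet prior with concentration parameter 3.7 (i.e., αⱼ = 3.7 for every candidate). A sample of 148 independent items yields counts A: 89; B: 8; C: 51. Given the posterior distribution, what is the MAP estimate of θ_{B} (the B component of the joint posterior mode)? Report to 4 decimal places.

0.0685

The Dirichlet prior is conjugate to the Multinomial likelihood: each posterior αⱼ = prior αⱼ + observed count nⱼ.
Posterior concentration: (92.7, 11.7, 54.7), total = 159.1.
Joint mode component: (α_{B}−1)/(Σα−K) = 10.7/156.1 = 0.0685.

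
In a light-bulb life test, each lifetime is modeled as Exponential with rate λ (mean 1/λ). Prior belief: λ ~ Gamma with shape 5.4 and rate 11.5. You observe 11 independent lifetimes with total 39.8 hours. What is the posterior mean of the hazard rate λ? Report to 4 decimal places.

0.3197

With a Gamma(shape α, rate β) prior on the exponential rate λ, the posterior after n observations with total T = Σxᵢ is Gamma(α+n, β+T).
Posterior: Gamma(5.4+11, 11.5+39.8) = Gamma(16.4, 51.3).
Posterior mean of λ = α/β = 16.4/51.3 = 0.3197.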